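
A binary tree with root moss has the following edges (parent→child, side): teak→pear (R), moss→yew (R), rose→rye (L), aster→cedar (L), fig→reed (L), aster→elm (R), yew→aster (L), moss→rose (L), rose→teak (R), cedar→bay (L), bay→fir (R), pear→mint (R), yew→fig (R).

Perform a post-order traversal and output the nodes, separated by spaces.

Post-order visits the left subtree, then the right subtree, then the node.
At moss: go left to rose.
  At rose: go left to rye.
    rye is a leaf — visit rye.
  At rose: go right to teak.
    At teak: no left child.
    At teak: go right to pear.
      At pear: no left child.
      At pear: go right to mint.
        mint is a leaf — visit mint.
      Visit pear.
    Visit teak.
  Visit rose.
At moss: go right to yew.
  At yew: go left to aster.
    At aster: go left to cedar.
      At cedar: go left to bay.
        At bay: no left child.
        At bay: go right to fir.
          fir is a leaf — visit fir.
        Visit bay.
      At cedar: no right child.
      Visit cedar.
    At aster: go right to elm.
      elm is a leaf — visit elm.
    Visit aster.
  At yew: go right to fig.
    At fig: go left to reed.
      reed is a leaf — visit reed.
    At fig: no right child.
    Visit fig.
  Visit yew.
Visit moss.

rye mint pear teak rose fir bay cedar elm aster reed fig yew moss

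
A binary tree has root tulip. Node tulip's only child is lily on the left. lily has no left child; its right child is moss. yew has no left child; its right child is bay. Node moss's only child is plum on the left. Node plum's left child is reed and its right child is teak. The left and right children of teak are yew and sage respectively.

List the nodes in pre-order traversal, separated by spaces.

tulip lily moss plum reed teak yew bay sage

Pre-order visits the node, then its left subtree, then its right subtree.
Visit tulip.
At tulip: go left to lily.
  Visit lily.
  At lily: no left child.
  At lily: go right to moss.
    Visit moss.
    At moss: go left to plum.
      Visit plum.
      At plum: go left to reed.
        reed is a leaf — visit reed.
      At plum: go right to teak.
        Visit teak.
        At teak: go left to yew.
          Visit yew.
          At yew: no left child.
          At yew: go right to bay.
            bay is a leaf — visit bay.
        At teak: go right to sage.
          sage is a leaf — visit sage.
    At moss: no right child.
At tulip: no right child.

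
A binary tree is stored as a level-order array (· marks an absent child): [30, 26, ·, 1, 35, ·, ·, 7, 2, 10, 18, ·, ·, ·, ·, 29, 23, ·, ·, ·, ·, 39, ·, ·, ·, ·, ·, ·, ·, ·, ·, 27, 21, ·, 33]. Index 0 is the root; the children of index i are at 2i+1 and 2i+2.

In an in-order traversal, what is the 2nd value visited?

In-order visits the left subtree, then the node, then the right subtree.
At 30: go left to 26.
  At 26: go left to 1.
    At 1: go left to 7.
      At 7: go left to 29.
        At 29: go left to 27.
          27 is a leaf — visit 27.
        Visit 29.
        At 29: go right to 21.
          21 is a leaf — visit 21.
      Visit 7.
      At 7: go right to 23.
        At 23: no left child.
        Visit 23.
        At 23: go right to 33.
          33 is a leaf — visit 33.
    Visit 1.
    At 1: go right to 2.
      2 is a leaf — visit 2.
  Visit 26.
  At 26: go right to 35.
    At 35: go left to 10.
      10 is a leaf — visit 10.
    Visit 35.
    At 35: go right to 18.
      At 18: go left to 39.
        39 is a leaf — visit 39.
      Visit 18.
      At 18: no right child.
Visit 30.
At 30: no right child.
Full in-order sequence: 27, 29, 21, 7, 23, 33, 1, 2, 26, 10, 35, 39, 18, 30.

29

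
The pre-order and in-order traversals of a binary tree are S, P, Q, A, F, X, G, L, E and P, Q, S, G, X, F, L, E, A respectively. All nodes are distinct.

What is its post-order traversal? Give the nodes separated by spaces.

The first element of pre-order is the root; it splits in-order into left and right subtrees.
Root S: left subtree has 2 nodes {P, Q}, right has 6 {G, X, F, L, E, A}.
  Root P: left subtree has 0 nodes { }, right has 1 {Q}.
  Root A: left subtree has 5 nodes {G, X, F, L, E}, right has 0 { }.
    Root F: left subtree has 2 nodes {G, X}, right has 2 {L, E}.
      Root X: left subtree has 1 node {G}, right has 0 { }.
      Root L: left subtree has 0 nodes { }, right has 1 {E}.

Q P G X E L F A S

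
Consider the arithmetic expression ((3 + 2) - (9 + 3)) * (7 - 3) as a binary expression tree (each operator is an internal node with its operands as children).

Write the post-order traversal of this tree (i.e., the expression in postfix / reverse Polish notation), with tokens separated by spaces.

3 2 + 9 3 + - 7 3 - *

Post-order on an expression tree gives postfix notation: for each operator, emit left operand, right operand, then the operator.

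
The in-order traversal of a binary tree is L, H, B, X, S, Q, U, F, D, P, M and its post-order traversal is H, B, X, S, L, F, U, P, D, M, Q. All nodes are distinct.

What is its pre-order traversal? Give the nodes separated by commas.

The last element of post-order is the root; it splits in-order into left and right subtrees.
Root Q: left subtree has 5 nodes {L, H, B, X, S}, right has 5 {U, F, D, P, M}.
  Root L: left subtree has 0 nodes { }, right has 4 {H, B, X, S}.
    Root S: left subtree has 3 nodes {H, B, X}, right has 0 { }.
      Root X: left subtree has 2 nodes {H, B}, right has 0 { }.
        Root B: left subtree has 1 node {H}, right has 0 { }.
  Root M: left subtree has 4 nodes {U, F, D, P}, right has 0 { }.
    Root D: left subtree has 2 nodes {U, F}, right has 1 {P}.
      Root U: left subtree has 0 nodes { }, right has 1 {F}.

Q, L, S, X, B, H, M, D, U, F, P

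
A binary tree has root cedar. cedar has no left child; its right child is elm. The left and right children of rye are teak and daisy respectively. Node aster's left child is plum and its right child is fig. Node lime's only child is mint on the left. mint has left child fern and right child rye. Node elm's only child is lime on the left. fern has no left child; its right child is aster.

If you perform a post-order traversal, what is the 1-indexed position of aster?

3

Post-order visits the left subtree, then the right subtree, then the node.
At cedar: no left child.
At cedar: go right to elm.
  At elm: go left to lime.
    At lime: go left to mint.
      At mint: go left to fern.
        At fern: no left child.
        At fern: go right to aster.
          At aster: go left to plum.
            plum is a leaf — visit plum.
          At aster: go right to fig.
            fig is a leaf — visit fig.
          Visit aster.
        Visit fern.
      At mint: go right to rye.
        At rye: go left to teak.
          teak is a leaf — visit teak.
        At rye: go right to daisy.
          daisy is a leaf — visit daisy.
        Visit rye.
      Visit mint.
    At lime: no right child.
    Visit lime.
  At elm: no right child.
  Visit elm.
Visit cedar.
Full post-order sequence: plum, fig, aster, fern, teak, daisy, rye, mint, lime, elm, cedar.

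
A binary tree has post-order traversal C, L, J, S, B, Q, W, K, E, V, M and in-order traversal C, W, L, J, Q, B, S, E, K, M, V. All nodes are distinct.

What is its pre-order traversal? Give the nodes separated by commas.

M, E, W, C, Q, J, L, B, S, K, V

The last element of post-order is the root; it splits in-order into left and right subtrees.
Root M: left subtree has 9 nodes {C, W, L, J, Q, B, S, E, K}, right has 1 {V}.
  Root E: left subtree has 7 nodes {C, W, L, J, Q, B, S}, right has 1 {K}.
    Root W: left subtree has 1 node {C}, right has 5 {L, J, Q, B, S}.
      Root Q: left subtree has 2 nodes {L, J}, right has 2 {B, S}.
        Root J: left subtree has 1 node {L}, right has 0 { }.
        Root B: left subtree has 0 nodes { }, right has 1 {S}.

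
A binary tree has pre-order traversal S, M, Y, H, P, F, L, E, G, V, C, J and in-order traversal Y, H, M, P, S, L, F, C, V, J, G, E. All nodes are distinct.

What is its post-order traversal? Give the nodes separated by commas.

H, Y, P, M, L, C, J, V, G, E, F, S

The first element of pre-order is the root; it splits in-order into left and right subtrees.
Root S: left subtree has 4 nodes {Y, H, M, P}, right has 7 {L, F, C, V, J, G, E}.
  Root M: left subtree has 2 nodes {Y, H}, right has 1 {P}.
    Root Y: left subtree has 0 nodes { }, right has 1 {H}.
  Root F: left subtree has 1 node {L}, right has 5 {C, V, J, G, E}.
    Root E: left subtree has 4 nodes {C, V, J, G}, right has 0 { }.
      Root G: left subtree has 3 nodes {C, V, J}, right has 0 { }.
        Root V: left subtree has 1 node {C}, right has 1 {J}.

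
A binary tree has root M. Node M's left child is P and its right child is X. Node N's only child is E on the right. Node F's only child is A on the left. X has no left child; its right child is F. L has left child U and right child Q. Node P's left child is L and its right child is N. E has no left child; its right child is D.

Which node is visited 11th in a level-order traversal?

Level-order visits nodes level by level from the root, left to right within each level.
Level 0: M
Level 1: P, X
Level 2: L, N, F
Level 3: U, Q, E, A
Level 4: D
Full level-order sequence: M, P, X, L, N, F, U, Q, E, A, D.

D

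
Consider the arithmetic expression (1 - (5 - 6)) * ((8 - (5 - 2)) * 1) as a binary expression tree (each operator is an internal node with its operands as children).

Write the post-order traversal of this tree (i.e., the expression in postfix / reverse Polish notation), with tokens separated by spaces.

1 5 6 - - 8 5 2 - - 1 * *

Post-order on an expression tree gives postfix notation: for each operator, emit left operand, right operand, then the operator.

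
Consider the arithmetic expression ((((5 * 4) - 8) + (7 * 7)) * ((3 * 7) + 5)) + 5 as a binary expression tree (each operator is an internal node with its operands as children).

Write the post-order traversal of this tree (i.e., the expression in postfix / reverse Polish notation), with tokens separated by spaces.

5 4 * 8 - 7 7 * + 3 7 * 5 + * 5 +

Post-order on an expression tree gives postfix notation: for each operator, emit left operand, right operand, then the operator.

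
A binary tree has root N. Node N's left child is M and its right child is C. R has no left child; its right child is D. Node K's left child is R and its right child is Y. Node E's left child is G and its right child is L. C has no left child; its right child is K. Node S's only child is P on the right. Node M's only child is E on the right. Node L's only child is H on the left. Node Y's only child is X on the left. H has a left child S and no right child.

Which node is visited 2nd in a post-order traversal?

P

Post-order visits the left subtree, then the right subtree, then the node.
At N: go left to M.
  At M: no left child.
  At M: go right to E.
    At E: go left to G.
      G is a leaf — visit G.
    At E: go right to L.
      At L: go left to H.
        At H: go left to S.
          At S: no left child.
          At S: go right to P.
            P is a leaf — visit P.
          Visit S.
        At H: no right child.
        Visit H.
      At L: no right child.
      Visit L.
    Visit E.
  Visit M.
At N: go right to C.
  At C: no left child.
  At C: go right to K.
    At K: go left to R.
      At R: no left child.
      At R: go right to D.
        D is a leaf — visit D.
      Visit R.
    At K: go right to Y.
      At Y: go left to X.
        X is a leaf — visit X.
      At Y: no right child.
      Visit Y.
    Visit K.
  Visit C.
Visit N.
Full post-order sequence: G, P, S, H, L, E, M, D, R, X, Y, K, C, N.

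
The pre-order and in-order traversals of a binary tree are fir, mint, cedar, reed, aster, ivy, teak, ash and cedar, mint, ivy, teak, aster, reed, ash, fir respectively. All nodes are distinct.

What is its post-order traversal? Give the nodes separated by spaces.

cedar teak ivy aster ash reed mint fir

The first element of pre-order is the root; it splits in-order into left and right subtrees.
Root fir: left subtree has 7 nodes {cedar, mint, ivy, teak, aster, reed, ash}, right has 0 { }.
  Root mint: left subtree has 1 node {cedar}, right has 5 {ivy, teak, aster, reed, ash}.
    Root reed: left subtree has 3 nodes {ivy, teak, aster}, right has 1 {ash}.
      Root aster: left subtree has 2 nodes {ivy, teak}, right has 0 { }.
        Root ivy: left subtree has 0 nodes { }, right has 1 {teak}.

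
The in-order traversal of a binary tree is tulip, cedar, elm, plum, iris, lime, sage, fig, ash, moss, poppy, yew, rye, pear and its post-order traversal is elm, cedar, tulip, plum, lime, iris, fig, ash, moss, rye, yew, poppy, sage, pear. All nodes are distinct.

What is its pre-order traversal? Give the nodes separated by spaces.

The last element of post-order is the root; it splits in-order into left and right subtrees.
Root pear: left subtree has 13 nodes {tulip, cedar, elm, plum, iris, lime, sage, fig, ash, moss, poppy, yew, rye}, right has 0 { }.
  Root sage: left subtree has 6 nodes {tulip, cedar, elm, plum, iris, lime}, right has 6 {fig, ash, moss, poppy, yew, rye}.
    Root iris: left subtree has 4 nodes {tulip, cedar, elm, plum}, right has 1 {lime}.
      Root plum: left subtree has 3 nodes {tulip, cedar, elm}, right has 0 { }.
        Root tulip: left subtree has 0 nodes { }, right has 2 {cedar, elm}.
          Root cedar: left subtree has 0 nodes { }, right has 1 {elm}.
    Root poppy: left subtree has 3 nodes {fig, ash, moss}, right has 2 {yew, rye}.
      Root moss: left subtree has 2 nodes {fig, ash}, right has 0 { }.
        Root ash: left subtree has 1 node {fig}, right has 0 { }.
      Root yew: left subtree has 0 nodes { }, right has 1 {rye}.

pear sage iris plum tulip cedar elm lime poppy moss ash fig yew rye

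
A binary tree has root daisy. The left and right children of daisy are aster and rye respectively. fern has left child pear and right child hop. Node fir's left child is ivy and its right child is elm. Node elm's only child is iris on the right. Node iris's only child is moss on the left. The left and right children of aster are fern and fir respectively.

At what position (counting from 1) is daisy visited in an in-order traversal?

10

In-order visits the left subtree, then the node, then the right subtree.
At daisy: go left to aster.
  At aster: go left to fern.
    At fern: go left to pear.
      pear is a leaf — visit pear.
    Visit fern.
    At fern: go right to hop.
      hop is a leaf — visit hop.
  Visit aster.
  At aster: go right to fir.
    At fir: go left to ivy.
      ivy is a leaf — visit ivy.
    Visit fir.
    At fir: go right to elm.
      At elm: no left child.
      Visit elm.
      At elm: go right to iris.
        At iris: go left to moss.
          moss is a leaf — visit moss.
        Visit iris.
        At iris: no right child.
Visit daisy.
At daisy: go right to rye.
  rye is a leaf — visit rye.
Full in-order sequence: pear, fern, hop, aster, ivy, fir, elm, moss, iris, daisy, rye.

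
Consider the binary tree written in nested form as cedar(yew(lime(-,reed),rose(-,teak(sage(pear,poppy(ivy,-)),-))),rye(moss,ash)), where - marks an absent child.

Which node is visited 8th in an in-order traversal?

In-order visits the left subtree, then the node, then the right subtree.
At cedar: go left to yew.
  At yew: go left to lime.
    At lime: no left child.
    Visit lime.
    At lime: go right to reed.
      reed is a leaf — visit reed.
  Visit yew.
  At yew: go right to rose.
    At rose: no left child.
    Visit rose.
    At rose: go right to teak.
      At teak: go left to sage.
        At sage: go left to pear.
          pear is a leaf — visit pear.
        Visit sage.
        At sage: go right to poppy.
          At poppy: go left to ivy.
            ivy is a leaf — visit ivy.
          Visit poppy.
          At poppy: no right child.
      Visit teak.
      At teak: no right child.
Visit cedar.
At cedar: go right to rye.
  At rye: go left to moss.
    moss is a leaf — visit moss.
  Visit rye.
  At rye: go right to ash.
    ash is a leaf — visit ash.
Full in-order sequence: lime, reed, yew, rose, pear, sage, ivy, poppy, teak, cedar, moss, rye, ash.

poppy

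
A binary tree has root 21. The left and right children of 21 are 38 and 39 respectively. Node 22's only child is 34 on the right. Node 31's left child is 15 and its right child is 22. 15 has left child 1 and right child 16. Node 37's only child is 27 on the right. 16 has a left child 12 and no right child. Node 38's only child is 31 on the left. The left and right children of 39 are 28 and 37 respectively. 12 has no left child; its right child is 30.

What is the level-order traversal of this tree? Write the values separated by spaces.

21 38 39 31 28 37 15 22 27 1 16 34 12 30

Level-order visits nodes level by level from the root, left to right within each level.
Level 0: 21
Level 1: 38, 39
Level 2: 31, 28, 37
Level 3: 15, 22, 27
Level 4: 1, 16, 34
Level 5: 12
Level 6: 30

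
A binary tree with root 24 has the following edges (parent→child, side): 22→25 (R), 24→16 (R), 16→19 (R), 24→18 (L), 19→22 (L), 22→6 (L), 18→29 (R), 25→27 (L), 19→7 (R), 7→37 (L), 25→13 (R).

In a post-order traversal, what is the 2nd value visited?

Post-order visits the left subtree, then the right subtree, then the node.
At 24: go left to 18.
  At 18: no left child.
  At 18: go right to 29.
    29 is a leaf — visit 29.
  Visit 18.
At 24: go right to 16.
  At 16: no left child.
  At 16: go right to 19.
    At 19: go left to 22.
      At 22: go left to 6.
        6 is a leaf — visit 6.
      At 22: go right to 25.
        At 25: go left to 27.
          27 is a leaf — visit 27.
        At 25: go right to 13.
          13 is a leaf — visit 13.
        Visit 25.
      Visit 22.
    At 19: go right to 7.
      At 7: go left to 37.
        37 is a leaf — visit 37.
      At 7: no right child.
      Visit 7.
    Visit 19.
  Visit 16.
Visit 24.
Full post-order sequence: 29, 18, 6, 27, 13, 25, 22, 37, 7, 19, 16, 24.

18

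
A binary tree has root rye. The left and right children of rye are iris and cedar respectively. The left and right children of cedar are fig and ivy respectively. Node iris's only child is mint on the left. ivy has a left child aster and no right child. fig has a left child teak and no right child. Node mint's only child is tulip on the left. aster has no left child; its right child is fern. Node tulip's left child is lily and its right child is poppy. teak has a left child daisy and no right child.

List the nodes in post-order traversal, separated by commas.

lily, poppy, tulip, mint, iris, daisy, teak, fig, fern, aster, ivy, cedar, rye

Post-order visits the left subtree, then the right subtree, then the node.
At rye: go left to iris.
  At iris: go left to mint.
    At mint: go left to tulip.
      At tulip: go left to lily.
        lily is a leaf — visit lily.
      At tulip: go right to poppy.
        poppy is a leaf — visit poppy.
      Visit tulip.
    At mint: no right child.
    Visit mint.
  At iris: no right child.
  Visit iris.
At rye: go right to cedar.
  At cedar: go left to fig.
    At fig: go left to teak.
      At teak: go left to daisy.
        daisy is a leaf — visit daisy.
      At teak: no right child.
      Visit teak.
    At fig: no right child.
    Visit fig.
  At cedar: go right to ivy.
    At ivy: go left to aster.
      At aster: no left child.
      At aster: go right to fern.
        fern is a leaf — visit fern.
      Visit aster.
    At ivy: no right child.
    Visit ivy.
  Visit cedar.
Visit rye.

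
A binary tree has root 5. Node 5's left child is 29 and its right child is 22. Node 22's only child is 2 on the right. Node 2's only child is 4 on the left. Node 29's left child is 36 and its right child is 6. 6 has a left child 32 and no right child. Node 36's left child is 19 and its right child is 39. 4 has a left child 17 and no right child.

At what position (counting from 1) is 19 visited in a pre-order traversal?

4

Pre-order visits the node, then its left subtree, then its right subtree.
Visit 5.
At 5: go left to 29.
  Visit 29.
  At 29: go left to 36.
    Visit 36.
    At 36: go left to 19.
      19 is a leaf — visit 19.
    At 36: go right to 39.
      39 is a leaf — visit 39.
  At 29: go right to 6.
    Visit 6.
    At 6: go left to 32.
      32 is a leaf — visit 32.
    At 6: no right child.
At 5: go right to 22.
  Visit 22.
  At 22: no left child.
  At 22: go right to 2.
    Visit 2.
    At 2: go left to 4.
      Visit 4.
      At 4: go left to 17.
        17 is a leaf — visit 17.
      At 4: no right child.
    At 2: no right child.
Full pre-order sequence: 5, 29, 36, 19, 39, 6, 32, 22, 2, 4, 17.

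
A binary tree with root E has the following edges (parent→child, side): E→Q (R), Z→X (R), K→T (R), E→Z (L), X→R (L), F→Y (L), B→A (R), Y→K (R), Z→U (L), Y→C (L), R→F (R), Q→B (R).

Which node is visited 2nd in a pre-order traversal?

Z

Pre-order visits the node, then its left subtree, then its right subtree.
Visit E.
At E: go left to Z.
  Visit Z.
  At Z: go left to U.
    U is a leaf — visit U.
  At Z: go right to X.
    Visit X.
    At X: go left to R.
      Visit R.
      At R: no left child.
      At R: go right to F.
        Visit F.
        At F: go left to Y.
          Visit Y.
          At Y: go left to C.
            C is a leaf — visit C.
          At Y: go right to K.
            Visit K.
            At K: no left child.
            At K: go right to T.
              T is a leaf — visit T.
        At F: no right child.
    At X: no right child.
At E: go right to Q.
  Visit Q.
  At Q: no left child.
  At Q: go right to B.
    Visit B.
    At B: no left child.
    At B: go right to A.
      A is a leaf — visit A.
Full pre-order sequence: E, Z, U, X, R, F, Y, C, K, T, Q, B, A.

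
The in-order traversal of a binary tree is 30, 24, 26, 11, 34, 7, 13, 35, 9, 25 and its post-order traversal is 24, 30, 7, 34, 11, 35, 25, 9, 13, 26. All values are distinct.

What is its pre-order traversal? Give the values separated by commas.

The last element of post-order is the root; it splits in-order into left and right subtrees.
Root 26: left subtree has 2 nodes {30, 24}, right has 7 {11, 34, 7, 13, 35, 9, 25}.
  Root 30: left subtree has 0 nodes { }, right has 1 {24}.
  Root 13: left subtree has 3 nodes {11, 34, 7}, right has 3 {35, 9, 25}.
    Root 11: left subtree has 0 nodes { }, right has 2 {34, 7}.
      Root 34: left subtree has 0 nodes { }, right has 1 {7}.
    Root 9: left subtree has 1 node {35}, right has 1 {25}.

26, 30, 24, 13, 11, 34, 7, 9, 35, 25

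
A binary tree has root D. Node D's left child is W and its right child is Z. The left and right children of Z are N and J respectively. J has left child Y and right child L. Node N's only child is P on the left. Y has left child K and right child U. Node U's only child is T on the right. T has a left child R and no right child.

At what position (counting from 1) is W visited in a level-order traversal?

2

Level-order visits nodes level by level from the root, left to right within each level.
Level 0: D
Level 1: W, Z
Level 2: N, J
Level 3: P, Y, L
Level 4: K, U
Level 5: T
Level 6: R
Full level-order sequence: D, W, Z, N, J, P, Y, L, K, U, T, R.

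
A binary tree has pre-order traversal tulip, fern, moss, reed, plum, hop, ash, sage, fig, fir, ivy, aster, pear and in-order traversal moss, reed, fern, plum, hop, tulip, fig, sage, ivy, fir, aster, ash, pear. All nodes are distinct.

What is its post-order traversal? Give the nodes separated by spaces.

reed moss hop plum fern fig ivy aster fir sage pear ash tulip

The first element of pre-order is the root; it splits in-order into left and right subtrees.
Root tulip: left subtree has 5 nodes {moss, reed, fern, plum, hop}, right has 7 {fig, sage, ivy, fir, aster, ash, pear}.
  Root fern: left subtree has 2 nodes {moss, reed}, right has 2 {plum, hop}.
    Root moss: left subtree has 0 nodes { }, right has 1 {reed}.
    Root plum: left subtree has 0 nodes { }, right has 1 {hop}.
  Root ash: left subtree has 5 nodes {fig, sage, ivy, fir, aster}, right has 1 {pear}.
    Root sage: left subtree has 1 node {fig}, right has 3 {ivy, fir, aster}.
      Root fir: left subtree has 1 node {ivy}, right has 1 {aster}.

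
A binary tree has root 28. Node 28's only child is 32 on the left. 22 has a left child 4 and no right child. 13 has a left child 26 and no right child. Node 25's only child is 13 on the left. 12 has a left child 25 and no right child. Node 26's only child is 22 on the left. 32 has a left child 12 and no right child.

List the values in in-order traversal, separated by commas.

4, 22, 26, 13, 25, 12, 32, 28

In-order visits the left subtree, then the node, then the right subtree.
At 28: go left to 32.
  At 32: go left to 12.
    At 12: go left to 25.
      At 25: go left to 13.
        At 13: go left to 26.
          At 26: go left to 22.
            At 22: go left to 4.
              4 is a leaf — visit 4.
            Visit 22.
            At 22: no right child.
          Visit 26.
          At 26: no right child.
        Visit 13.
        At 13: no right child.
      Visit 25.
      At 25: no right child.
    Visit 12.
    At 12: no right child.
  Visit 32.
  At 32: no right child.
Visit 28.
At 28: no right child.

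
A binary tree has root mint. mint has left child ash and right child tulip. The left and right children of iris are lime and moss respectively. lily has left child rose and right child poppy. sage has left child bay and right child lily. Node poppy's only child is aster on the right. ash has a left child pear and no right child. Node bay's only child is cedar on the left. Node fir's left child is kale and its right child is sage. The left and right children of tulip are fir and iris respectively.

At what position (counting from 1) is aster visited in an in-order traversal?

12

In-order visits the left subtree, then the node, then the right subtree.
At mint: go left to ash.
  At ash: go left to pear.
    pear is a leaf — visit pear.
  Visit ash.
  At ash: no right child.
Visit mint.
At mint: go right to tulip.
  At tulip: go left to fir.
    At fir: go left to kale.
      kale is a leaf — visit kale.
    Visit fir.
    At fir: go right to sage.
      At sage: go left to bay.
        At bay: go left to cedar.
          cedar is a leaf — visit cedar.
        Visit bay.
        At bay: no right child.
      Visit sage.
      At sage: go right to lily.
        At lily: go left to rose.
          rose is a leaf — visit rose.
        Visit lily.
        At lily: go right to poppy.
          At poppy: no left child.
          Visit poppy.
          At poppy: go right to aster.
            aster is a leaf — visit aster.
  Visit tulip.
  At tulip: go right to iris.
    At iris: go left to lime.
      lime is a leaf — visit lime.
    Visit iris.
    At iris: go right to moss.
      moss is a leaf — visit moss.
Full in-order sequence: pear, ash, mint, kale, fir, cedar, bay, sage, rose, lily, poppy, aster, tulip, lime, iris, moss.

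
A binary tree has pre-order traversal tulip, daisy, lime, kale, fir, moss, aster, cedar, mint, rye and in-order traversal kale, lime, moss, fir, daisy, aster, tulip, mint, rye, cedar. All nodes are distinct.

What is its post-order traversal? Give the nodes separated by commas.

The first element of pre-order is the root; it splits in-order into left and right subtrees.
Root tulip: left subtree has 6 nodes {kale, lime, moss, fir, daisy, aster}, right has 3 {mint, rye, cedar}.
  Root daisy: left subtree has 4 nodes {kale, lime, moss, fir}, right has 1 {aster}.
    Root lime: left subtree has 1 node {kale}, right has 2 {moss, fir}.
      Root fir: left subtree has 1 node {moss}, right has 0 { }.
  Root cedar: left subtree has 2 nodes {mint, rye}, right has 0 { }.
    Root mint: left subtree has 0 nodes { }, right has 1 {rye}.

kale, moss, fir, lime, aster, daisy, rye, mint, cedar, tulip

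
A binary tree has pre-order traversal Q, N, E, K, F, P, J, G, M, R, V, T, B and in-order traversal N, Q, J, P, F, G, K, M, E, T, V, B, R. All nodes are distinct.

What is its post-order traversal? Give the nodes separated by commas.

N, J, P, G, F, M, K, T, B, V, R, E, Q

The first element of pre-order is the root; it splits in-order into left and right subtrees.
Root Q: left subtree has 1 node {N}, right has 11 {J, P, F, G, K, M, E, T, V, B, R}.
  Root E: left subtree has 6 nodes {J, P, F, G, K, M}, right has 4 {T, V, B, R}.
    Root K: left subtree has 4 nodes {J, P, F, G}, right has 1 {M}.
      Root F: left subtree has 2 nodes {J, P}, right has 1 {G}.
        Root P: left subtree has 1 node {J}, right has 0 { }.
    Root R: left subtree has 3 nodes {T, V, B}, right has 0 { }.
      Root V: left subtree has 1 node {T}, right has 1 {B}.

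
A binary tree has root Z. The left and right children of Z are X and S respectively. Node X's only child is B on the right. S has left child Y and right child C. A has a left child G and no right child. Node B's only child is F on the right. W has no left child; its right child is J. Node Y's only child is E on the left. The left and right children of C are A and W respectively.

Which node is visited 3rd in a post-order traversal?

X

Post-order visits the left subtree, then the right subtree, then the node.
At Z: go left to X.
  At X: no left child.
  At X: go right to B.
    At B: no left child.
    At B: go right to F.
      F is a leaf — visit F.
    Visit B.
  Visit X.
At Z: go right to S.
  At S: go left to Y.
    At Y: go left to E.
      E is a leaf — visit E.
    At Y: no right child.
    Visit Y.
  At S: go right to C.
    At C: go left to A.
      At A: go left to G.
        G is a leaf — visit G.
      At A: no right child.
      Visit A.
    At C: go right to W.
      At W: no left child.
      At W: go right to J.
        J is a leaf — visit J.
      Visit W.
    Visit C.
  Visit S.
Visit Z.
Full post-order sequence: F, B, X, E, Y, G, A, J, W, C, S, Z.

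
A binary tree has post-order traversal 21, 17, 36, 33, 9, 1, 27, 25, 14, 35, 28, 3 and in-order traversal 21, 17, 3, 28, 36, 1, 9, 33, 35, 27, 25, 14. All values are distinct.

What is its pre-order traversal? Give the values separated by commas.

3, 17, 21, 28, 35, 1, 36, 9, 33, 14, 25, 27

The last element of post-order is the root; it splits in-order into left and right subtrees.
Root 3: left subtree has 2 nodes {21, 17}, right has 9 {28, 36, 1, 9, 33, 35, 27, 25, 14}.
  Root 17: left subtree has 1 node {21}, right has 0 { }.
  Root 28: left subtree has 0 nodes { }, right has 8 {36, 1, 9, 33, 35, 27, 25, 14}.
    Root 35: left subtree has 4 nodes {36, 1, 9, 33}, right has 3 {27, 25, 14}.
      Root 1: left subtree has 1 node {36}, right has 2 {9, 33}.
        Root 9: left subtree has 0 nodes { }, right has 1 {33}.
      Root 14: left subtree has 2 nodes {27, 25}, right has 0 { }.
        Root 25: left subtree has 1 node {27}, right has 0 { }.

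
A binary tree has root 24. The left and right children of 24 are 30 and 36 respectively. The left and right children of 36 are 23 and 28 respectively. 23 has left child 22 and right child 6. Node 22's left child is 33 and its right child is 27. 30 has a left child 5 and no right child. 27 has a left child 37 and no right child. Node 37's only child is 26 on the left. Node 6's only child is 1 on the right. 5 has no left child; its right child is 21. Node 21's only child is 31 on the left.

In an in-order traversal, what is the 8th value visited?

In-order visits the left subtree, then the node, then the right subtree.
At 24: go left to 30.
  At 30: go left to 5.
    At 5: no left child.
    Visit 5.
    At 5: go right to 21.
      At 21: go left to 31.
        31 is a leaf — visit 31.
      Visit 21.
      At 21: no right child.
  Visit 30.
  At 30: no right child.
Visit 24.
At 24: go right to 36.
  At 36: go left to 23.
    At 23: go left to 22.
      At 22: go left to 33.
        33 is a leaf — visit 33.
      Visit 22.
      At 22: go right to 27.
        At 27: go left to 37.
          At 37: go left to 26.
            26 is a leaf — visit 26.
          Visit 37.
          At 37: no right child.
        Visit 27.
        At 27: no right child.
    Visit 23.
    At 23: go right to 6.
      At 6: no left child.
      Visit 6.
      At 6: go right to 1.
        1 is a leaf — visit 1.
  Visit 36.
  At 36: go right to 28.
    28 is a leaf — visit 28.
Full in-order sequence: 5, 31, 21, 30, 24, 33, 22, 26, 37, 27, 23, 6, 1, 36, 28.

26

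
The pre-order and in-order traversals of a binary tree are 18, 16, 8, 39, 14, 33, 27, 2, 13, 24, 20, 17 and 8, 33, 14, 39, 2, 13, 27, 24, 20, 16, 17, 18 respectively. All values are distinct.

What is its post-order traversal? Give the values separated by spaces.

33 14 13 2 20 24 27 39 8 17 16 18

The first element of pre-order is the root; it splits in-order into left and right subtrees.
Root 18: left subtree has 11 nodes {8, 33, 14, 39, 2, 13, 27, 24, 20, 16, 17}, right has 0 { }.
  Root 16: left subtree has 9 nodes {8, 33, 14, 39, 2, 13, 27, 24, 20}, right has 1 {17}.
    Root 8: left subtree has 0 nodes { }, right has 8 {33, 14, 39, 2, 13, 27, 24, 20}.
      Root 39: left subtree has 2 nodes {33, 14}, right has 5 {2, 13, 27, 24, 20}.
        Root 14: left subtree has 1 node {33}, right has 0 { }.
        Root 27: left subtree has 2 nodes {2, 13}, right has 2 {24, 20}.
          Root 2: left subtree has 0 nodes { }, right has 1 {13}.
          Root 24: left subtree has 0 nodes { }, right has 1 {20}.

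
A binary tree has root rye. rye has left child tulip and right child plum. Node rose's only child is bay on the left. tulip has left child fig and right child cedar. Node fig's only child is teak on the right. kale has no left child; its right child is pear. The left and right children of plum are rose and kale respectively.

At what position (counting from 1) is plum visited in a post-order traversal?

Post-order visits the left subtree, then the right subtree, then the node.
At rye: go left to tulip.
  At tulip: go left to fig.
    At fig: no left child.
    At fig: go right to teak.
      teak is a leaf — visit teak.
    Visit fig.
  At tulip: go right to cedar.
    cedar is a leaf — visit cedar.
  Visit tulip.
At rye: go right to plum.
  At plum: go left to rose.
    At rose: go left to bay.
      bay is a leaf — visit bay.
    At rose: no right child.
    Visit rose.
  At plum: go right to kale.
    At kale: no left child.
    At kale: go right to pear.
      pear is a leaf — visit pear.
    Visit kale.
  Visit plum.
Visit rye.
Full post-order sequence: teak, fig, cedar, tulip, bay, rose, pear, kale, plum, rye.

9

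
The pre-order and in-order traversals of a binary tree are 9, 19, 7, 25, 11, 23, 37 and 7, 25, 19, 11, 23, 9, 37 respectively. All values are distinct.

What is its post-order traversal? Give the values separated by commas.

25, 7, 23, 11, 19, 37, 9

The first element of pre-order is the root; it splits in-order into left and right subtrees.
Root 9: left subtree has 5 nodes {7, 25, 19, 11, 23}, right has 1 {37}.
  Root 19: left subtree has 2 nodes {7, 25}, right has 2 {11, 23}.
    Root 7: left subtree has 0 nodes { }, right has 1 {25}.
    Root 11: left subtree has 0 nodes { }, right has 1 {23}.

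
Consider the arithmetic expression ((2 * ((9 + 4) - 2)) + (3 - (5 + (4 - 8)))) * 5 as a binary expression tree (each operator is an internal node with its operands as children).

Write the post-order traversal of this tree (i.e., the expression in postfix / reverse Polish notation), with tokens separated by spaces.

2 9 4 + 2 - * 3 5 4 8 - + - + 5 *

Post-order on an expression tree gives postfix notation: for each operator, emit left operand, right operand, then the operator.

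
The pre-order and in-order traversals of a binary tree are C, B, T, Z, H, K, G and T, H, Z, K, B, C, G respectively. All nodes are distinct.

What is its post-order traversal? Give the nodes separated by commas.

H, K, Z, T, B, G, C

The first element of pre-order is the root; it splits in-order into left and right subtrees.
Root C: left subtree has 5 nodes {T, H, Z, K, B}, right has 1 {G}.
  Root B: left subtree has 4 nodes {T, H, Z, K}, right has 0 { }.
    Root T: left subtree has 0 nodes { }, right has 3 {H, Z, K}.
      Root Z: left subtree has 1 node {H}, right has 1 {K}.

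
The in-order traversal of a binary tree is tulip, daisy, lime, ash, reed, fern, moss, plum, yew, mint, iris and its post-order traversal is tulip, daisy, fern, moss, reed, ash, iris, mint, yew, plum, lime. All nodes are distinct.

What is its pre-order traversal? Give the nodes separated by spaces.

lime daisy tulip plum ash reed moss fern yew mint iris

The last element of post-order is the root; it splits in-order into left and right subtrees.
Root lime: left subtree has 2 nodes {tulip, daisy}, right has 8 {ash, reed, fern, moss, plum, yew, mint, iris}.
  Root daisy: left subtree has 1 node {tulip}, right has 0 { }.
  Root plum: left subtree has 4 nodes {ash, reed, fern, moss}, right has 3 {yew, mint, iris}.
    Root ash: left subtree has 0 nodes { }, right has 3 {reed, fern, moss}.
      Root reed: left subtree has 0 nodes { }, right has 2 {fern, moss}.
        Root moss: left subtree has 1 node {fern}, right has 0 { }.
    Root yew: left subtree has 0 nodes { }, right has 2 {mint, iris}.
      Root mint: left subtree has 0 nodes { }, right has 1 {iris}.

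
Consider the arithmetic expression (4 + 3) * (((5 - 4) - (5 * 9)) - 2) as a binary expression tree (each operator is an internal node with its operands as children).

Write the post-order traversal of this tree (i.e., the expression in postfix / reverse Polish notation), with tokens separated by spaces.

Post-order on an expression tree gives postfix notation: for each operator, emit left operand, right operand, then the operator.

4 3 + 5 4 - 5 9 * - 2 - *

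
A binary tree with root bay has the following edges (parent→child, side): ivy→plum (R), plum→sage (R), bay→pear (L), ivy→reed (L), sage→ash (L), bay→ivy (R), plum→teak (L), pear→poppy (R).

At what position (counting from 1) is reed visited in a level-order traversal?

5

Level-order visits nodes level by level from the root, left to right within each level.
Level 0: bay
Level 1: pear, ivy
Level 2: poppy, reed, plum
Level 3: teak, sage
Level 4: ash
Full level-order sequence: bay, pear, ivy, poppy, reed, plum, teak, sage, ash.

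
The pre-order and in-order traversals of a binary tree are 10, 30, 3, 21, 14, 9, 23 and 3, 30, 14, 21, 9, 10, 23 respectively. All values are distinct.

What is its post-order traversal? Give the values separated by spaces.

The first element of pre-order is the root; it splits in-order into left and right subtrees.
Root 10: left subtree has 5 nodes {3, 30, 14, 21, 9}, right has 1 {23}.
  Root 30: left subtree has 1 node {3}, right has 3 {14, 21, 9}.
    Root 21: left subtree has 1 node {14}, right has 1 {9}.

3 14 9 21 30 23 10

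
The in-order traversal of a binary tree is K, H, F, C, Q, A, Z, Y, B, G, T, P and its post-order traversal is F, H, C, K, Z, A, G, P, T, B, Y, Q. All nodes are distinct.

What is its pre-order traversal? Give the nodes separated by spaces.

Q K C H F Y A Z B T G P

The last element of post-order is the root; it splits in-order into left and right subtrees.
Root Q: left subtree has 4 nodes {K, H, F, C}, right has 7 {A, Z, Y, B, G, T, P}.
  Root K: left subtree has 0 nodes { }, right has 3 {H, F, C}.
    Root C: left subtree has 2 nodes {H, F}, right has 0 { }.
      Root H: left subtree has 0 nodes { }, right has 1 {F}.
  Root Y: left subtree has 2 nodes {A, Z}, right has 4 {B, G, T, P}.
    Root A: left subtree has 0 nodes { }, right has 1 {Z}.
    Root B: left subtree has 0 nodes { }, right has 3 {G, T, P}.
      Root T: left subtree has 1 node {G}, right has 1 {P}.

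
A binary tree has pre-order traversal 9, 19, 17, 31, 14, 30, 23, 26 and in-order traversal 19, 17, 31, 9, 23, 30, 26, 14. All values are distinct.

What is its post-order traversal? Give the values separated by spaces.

The first element of pre-order is the root; it splits in-order into left and right subtrees.
Root 9: left subtree has 3 nodes {19, 17, 31}, right has 4 {23, 30, 26, 14}.
  Root 19: left subtree has 0 nodes { }, right has 2 {17, 31}.
    Root 17: left subtree has 0 nodes { }, right has 1 {31}.
  Root 14: left subtree has 3 nodes {23, 30, 26}, right has 0 { }.
    Root 30: left subtree has 1 node {23}, right has 1 {26}.

31 17 19 23 26 30 14 9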